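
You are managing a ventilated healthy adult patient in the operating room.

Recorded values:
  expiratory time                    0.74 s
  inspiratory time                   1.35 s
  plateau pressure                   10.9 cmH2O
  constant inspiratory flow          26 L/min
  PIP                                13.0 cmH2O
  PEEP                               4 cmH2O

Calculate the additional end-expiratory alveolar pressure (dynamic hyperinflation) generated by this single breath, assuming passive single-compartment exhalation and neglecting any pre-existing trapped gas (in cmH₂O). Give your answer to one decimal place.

1.1

Flow: 26 L/min ÷ 60 = 0.4333 L/s.
Vt = flow × Ti = 0.4333 L/s × 1.35 s × 1000 mL/L = 584.96 mL.
R = (PIP − Pplat)/V̇ = (13.0 − 10.9) / 0.4333 = 2.1/0.4333 = 4.847 cmH2O·s/L.
C = Vt/(Pplat − PEEP) = 584.96 / (10.9 − 4) = 584.96/6.9 = 84.777 mL/cmH2O.
τ = R × C = 4.847 × 0.08478 L/cmH2O = 0.4109 s.
Fraction remaining = e^(−Te/τ) = e^(−0.74/0.4109) = 0.1651; trapped volume = 584.96 × 0.1651 = 96.577 mL.
Additional alveolar pressure from trapping ≈ V_trapped / C = 96.577 / 84.777 = 1.139 cmH2O.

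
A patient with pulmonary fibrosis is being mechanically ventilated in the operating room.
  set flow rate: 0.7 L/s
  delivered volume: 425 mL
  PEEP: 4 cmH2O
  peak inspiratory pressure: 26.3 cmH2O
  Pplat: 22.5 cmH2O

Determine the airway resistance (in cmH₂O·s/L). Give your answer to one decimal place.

5.4

Raw = (PIP − Pplat) / flow = (26.3 − 22.5) / 0.7 = 3.8 / 0.7 = 5.429 cmH2O·s/L.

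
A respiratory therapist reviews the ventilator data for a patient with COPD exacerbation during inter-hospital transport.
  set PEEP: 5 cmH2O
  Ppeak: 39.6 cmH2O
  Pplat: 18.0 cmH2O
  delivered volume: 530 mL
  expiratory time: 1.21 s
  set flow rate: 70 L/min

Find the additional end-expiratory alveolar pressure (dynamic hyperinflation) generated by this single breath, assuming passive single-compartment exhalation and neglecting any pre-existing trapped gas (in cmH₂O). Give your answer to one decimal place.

2.6

Flow: 70 L/min ÷ 60 = 1.1667 L/s.
R = (PIP − Pplat)/V̇ = (39.6 − 18.0) / 1.1667 = 21.6/1.1667 = 18.514 cmH2O·s/L.
C = Vt/(Pplat − PEEP) = 530.0 / (18.0 − 5) = 530.0/13.0 = 40.769 mL/cmH2O.
τ = R × C = 18.514 × 0.04077 L/cmH2O = 0.7548 s.
Fraction remaining = e^(−Te/τ) = e^(−1.21/0.7548) = 0.2013; trapped volume = 530.0 × 0.2013 = 106.69 mL.
Additional alveolar pressure from trapping ≈ V_trapped / C = 106.69 / 40.769 = 2.617 cmH2O.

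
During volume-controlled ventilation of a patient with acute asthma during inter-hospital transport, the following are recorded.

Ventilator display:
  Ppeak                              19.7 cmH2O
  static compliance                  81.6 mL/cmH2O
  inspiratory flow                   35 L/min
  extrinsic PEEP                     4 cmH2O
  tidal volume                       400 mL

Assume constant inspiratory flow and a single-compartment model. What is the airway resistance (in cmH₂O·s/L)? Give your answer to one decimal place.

18.5

Flow: 35 L/min ÷ 60 = 0.5833 L/s.
Equation of motion (constant flow): PIP = Vt/C + R·V̇ + PEEP.
R·V̇ = PIP − Vt/C − PEEP = 19.7 − 400/81.6 − 4 = 19.7 − 4.902 − 4 = 10.798 cmH2O.
R = 10.798 / 0.5833 = 18.512 cmH2O·s/L.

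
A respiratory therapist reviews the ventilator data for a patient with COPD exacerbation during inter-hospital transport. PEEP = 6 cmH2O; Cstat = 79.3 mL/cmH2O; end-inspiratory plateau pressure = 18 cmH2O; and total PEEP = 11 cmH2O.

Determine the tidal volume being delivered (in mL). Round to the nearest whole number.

555

End-expiratory occlusion gives total PEEP = 11 cmH2O (intrinsic PEEP = 11 − 6 = 5). Use total PEEP for the elastic gradient.
Vt = Cstat × (Pplat − PEEPtotal) = 79.3 × (18 − 11) = 79.3 × 7.0 = 555.1 mL.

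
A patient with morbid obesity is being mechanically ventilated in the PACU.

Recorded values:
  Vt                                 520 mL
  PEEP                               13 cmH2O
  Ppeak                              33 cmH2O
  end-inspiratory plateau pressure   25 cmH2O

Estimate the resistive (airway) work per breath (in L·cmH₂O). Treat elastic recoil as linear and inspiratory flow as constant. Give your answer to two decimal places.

4.16

With constant inspiratory flow the resistive pressure is constant at PIP − Pplat = 33 − 25 = 8.0 cmH2O, so resistive work = 8.0 × 0.520 = 4.16 L·cmH2O.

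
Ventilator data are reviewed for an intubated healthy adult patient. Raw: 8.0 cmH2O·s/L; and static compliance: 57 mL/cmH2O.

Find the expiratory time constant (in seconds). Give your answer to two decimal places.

0.46

τ = R × C = 8.0 × 57 mL/cmH2O = 8.0 × 0.057 L/cmH2O = 0.456 s.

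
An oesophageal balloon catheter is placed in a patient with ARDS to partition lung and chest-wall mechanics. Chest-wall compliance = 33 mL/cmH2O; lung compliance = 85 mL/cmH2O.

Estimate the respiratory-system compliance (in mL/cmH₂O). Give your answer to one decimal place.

Lung and chest wall are elastances in series: 1/Crs = 1/CL + 1/Ccw.
1/Crs = 1/85 + 1/33 = 0.04207.
Crs = 23.77 mL/cmH2O.

23.8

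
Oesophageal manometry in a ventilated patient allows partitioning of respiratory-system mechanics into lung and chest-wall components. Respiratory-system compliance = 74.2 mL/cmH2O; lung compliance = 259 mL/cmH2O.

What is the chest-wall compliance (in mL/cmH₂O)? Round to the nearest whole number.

104

1/Ccw = 1/Crs − 1/CL.
1/Ccw = 1/74.2 − 1/259 = 0.009616.
Ccw = 103.99 mL/cmH2O.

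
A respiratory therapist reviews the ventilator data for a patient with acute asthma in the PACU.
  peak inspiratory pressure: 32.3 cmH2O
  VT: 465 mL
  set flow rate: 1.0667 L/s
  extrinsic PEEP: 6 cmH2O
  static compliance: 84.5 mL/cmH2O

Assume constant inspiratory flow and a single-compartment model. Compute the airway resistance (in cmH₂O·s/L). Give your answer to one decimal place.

Equation of motion (constant flow): PIP = Vt/C + R·V̇ + PEEP.
R·V̇ = PIP − Vt/C − PEEP = 32.3 − 465/84.5 − 6 = 32.3 − 5.503 − 6 = 20.797 cmH2O.
R = 20.797 / 1.0667 = 19.497 cmH2O·s/L.

19.5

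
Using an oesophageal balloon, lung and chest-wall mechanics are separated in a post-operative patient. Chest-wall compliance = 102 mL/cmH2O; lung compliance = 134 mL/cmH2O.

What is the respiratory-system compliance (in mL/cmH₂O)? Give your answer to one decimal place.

57.9

Lung and chest wall are elastances in series: 1/Crs = 1/CL + 1/Ccw.
1/Crs = 1/134 + 1/102 = 0.01727.
Crs = 57.904 mL/cmH2O.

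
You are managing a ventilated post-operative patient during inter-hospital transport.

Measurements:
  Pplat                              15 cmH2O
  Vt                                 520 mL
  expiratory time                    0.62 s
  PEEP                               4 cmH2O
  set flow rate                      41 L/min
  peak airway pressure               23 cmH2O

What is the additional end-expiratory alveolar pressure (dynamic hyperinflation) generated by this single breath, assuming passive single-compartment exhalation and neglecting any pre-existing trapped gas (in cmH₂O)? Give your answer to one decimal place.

Flow: 41 L/min ÷ 60 = 0.6833 L/s.
R = (PIP − Pplat)/V̇ = (23 − 15) / 0.6833 = 8.0/0.6833 = 11.708 cmH2O·s/L.
C = Vt/(Pplat − PEEP) = 520.0 / (15 − 4) = 520.0/11.0 = 47.273 mL/cmH2O.
τ = R × C = 11.708 × 0.04727 L/cmH2O = 0.5534 s.
Fraction remaining = e^(−Te/τ) = e^(−0.62/0.5534) = 0.3262; trapped volume = 520.0 × 0.3262 = 169.62 mL.
Additional alveolar pressure from trapping ≈ V_trapped / C = 169.62 / 47.273 = 3.588 cmH2O.

3.6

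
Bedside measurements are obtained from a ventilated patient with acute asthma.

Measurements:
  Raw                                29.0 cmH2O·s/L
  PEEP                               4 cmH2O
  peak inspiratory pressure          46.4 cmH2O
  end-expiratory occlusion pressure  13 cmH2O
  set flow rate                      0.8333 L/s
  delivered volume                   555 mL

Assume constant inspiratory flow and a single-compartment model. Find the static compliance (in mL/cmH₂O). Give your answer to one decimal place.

Total PEEP = 13 cmH2O (set 4 + intrinsic 9); this is the baseline alveolar pressure.
Equation of motion (constant flow): PIP = Vt/C + R·V̇ + PEEP.
Vt/C = PIP − R·V̇ − PEEP = 46.4 − 29.0×0.8333 − 13 = 46.4 − 24.166 − 13 = 9.234 cmH2O.
C = Vt / 9.234 = 555 / 9.234 = 60.104 mL/cmH2O.

60.1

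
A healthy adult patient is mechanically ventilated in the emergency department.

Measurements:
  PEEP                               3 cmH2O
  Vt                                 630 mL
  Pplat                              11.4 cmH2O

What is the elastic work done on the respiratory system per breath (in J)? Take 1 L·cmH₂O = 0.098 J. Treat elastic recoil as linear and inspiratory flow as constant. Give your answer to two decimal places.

Elastic work ≈ ½ × (Pplat − PEEP) × Vt = 0.5 × (11.4 − 3) × 0.630 L = 0.5 × 8.4 × 0.630 = 2.646 L·cmH2O.
× 0.098 J/(L·cmH2O) → 0.2593 J.

0.26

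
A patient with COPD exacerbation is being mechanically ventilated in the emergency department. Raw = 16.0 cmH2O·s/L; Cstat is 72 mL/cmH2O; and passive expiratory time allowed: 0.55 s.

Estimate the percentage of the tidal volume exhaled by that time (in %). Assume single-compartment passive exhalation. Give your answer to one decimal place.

τ = R × C = 16.0 × 72 mL/cmH2O = 16.0 × 0.072 L/cmH2O = 1.152 s.
Passive exhalation: V(t)/V₀ = e^(−t/τ) = e^(−0.55/1.152) = 0.6204.
Fraction exhaled = 1 − 0.6204 = 0.3796 → 37.96%.

38.0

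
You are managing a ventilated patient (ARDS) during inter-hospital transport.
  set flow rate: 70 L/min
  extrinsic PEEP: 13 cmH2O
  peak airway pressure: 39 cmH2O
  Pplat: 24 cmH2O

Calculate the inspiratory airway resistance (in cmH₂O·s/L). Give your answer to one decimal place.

Flow: 70 L/min ÷ 60 = 1.1667 L/s.
Raw = (PIP − Pplat) / flow = (39 − 24) / 1.1667 = 15.0 / 1.1667 = 12.857 cmH2O·s/L.

12.9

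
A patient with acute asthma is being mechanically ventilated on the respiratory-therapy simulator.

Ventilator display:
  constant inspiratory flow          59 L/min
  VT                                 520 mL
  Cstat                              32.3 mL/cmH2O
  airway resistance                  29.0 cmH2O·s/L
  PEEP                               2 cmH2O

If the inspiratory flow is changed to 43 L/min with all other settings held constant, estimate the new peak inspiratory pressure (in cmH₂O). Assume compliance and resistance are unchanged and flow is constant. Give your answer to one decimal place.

Flow: 59 L/min ÷ 60 = 0.9833 L/s.
New flow: 43 L/min ÷ 60 = 0.7167 L/s.
PIP = Vt/C + R·V̇ + PEEP (constant-flow equation of motion).
Only the resistive term changes: ΔPIP = R × ΔV̇ = 29.0 × (0.7167 − 0.9833) = 29.0 × -0.2666 = -7.731 cmH2O.
Original PIP = 520/32.3 + 29.0×0.9833 + 2 = 46.615 cmH2O; new PIP = 46.615 + (-7.731) = 38.884 cmH2O.

38.9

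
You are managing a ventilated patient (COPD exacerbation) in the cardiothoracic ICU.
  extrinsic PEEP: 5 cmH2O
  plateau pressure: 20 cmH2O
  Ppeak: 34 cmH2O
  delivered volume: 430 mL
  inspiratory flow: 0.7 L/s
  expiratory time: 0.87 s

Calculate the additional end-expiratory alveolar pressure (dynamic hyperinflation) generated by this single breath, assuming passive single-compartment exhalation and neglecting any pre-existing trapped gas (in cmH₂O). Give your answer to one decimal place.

R = (PIP − Pplat)/V̇ = (34 − 20) / 0.7 = 14.0/0.7 = 20.0 cmH2O·s/L.
C = Vt/(Pplat − PEEP) = 430.0 / (20 − 5) = 430.0/15.0 = 28.667 mL/cmH2O.
τ = R × C = 20.0 × 0.02867 L/cmH2O = 0.5734 s.
Fraction remaining = e^(−Te/τ) = e^(−0.87/0.5734) = 0.2193; trapped volume = 430.0 × 0.2193 = 94.299 mL.
Additional alveolar pressure from trapping ≈ V_trapped / C = 94.299 / 28.667 = 3.289 cmH2O.

3.3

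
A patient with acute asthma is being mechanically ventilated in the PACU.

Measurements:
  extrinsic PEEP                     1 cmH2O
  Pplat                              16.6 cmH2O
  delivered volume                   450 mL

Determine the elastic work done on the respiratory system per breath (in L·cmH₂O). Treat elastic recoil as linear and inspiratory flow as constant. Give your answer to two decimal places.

3.51

Elastic work ≈ ½ × (Pplat − PEEP) × Vt = 0.5 × (16.6 − 1) × 0.450 L = 0.5 × 15.6 × 0.450 = 3.51 L·cmH2O.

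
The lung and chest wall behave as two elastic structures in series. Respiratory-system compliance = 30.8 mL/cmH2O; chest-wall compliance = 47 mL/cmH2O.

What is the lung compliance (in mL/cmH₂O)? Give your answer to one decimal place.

89.4

1/CL = 1/Crs − 1/Ccw.
1/CL = 1/30.8 − 1/47 = 0.01119.
CL = 89.366 mL/cmH2O.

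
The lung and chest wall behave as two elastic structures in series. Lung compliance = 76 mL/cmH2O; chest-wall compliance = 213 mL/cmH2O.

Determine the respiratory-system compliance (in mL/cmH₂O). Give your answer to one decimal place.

56.0

Lung and chest wall are elastances in series: 1/Crs = 1/CL + 1/Ccw.
1/Crs = 1/76 + 1/213 = 0.01785.
Crs = 56.022 mL/cmH2O.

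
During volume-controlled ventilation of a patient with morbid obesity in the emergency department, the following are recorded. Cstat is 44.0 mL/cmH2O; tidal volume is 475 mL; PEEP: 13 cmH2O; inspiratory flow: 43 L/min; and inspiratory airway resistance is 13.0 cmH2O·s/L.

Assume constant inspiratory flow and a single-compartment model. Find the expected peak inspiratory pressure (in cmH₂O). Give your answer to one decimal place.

33.1

Flow: 43 L/min ÷ 60 = 0.7167 L/s.
Equation of motion (constant flow): PIP = Vt/C + R·V̇ + PEEP.
PIP = 475/44.0 + 13.0×0.7167 + 13 = 10.795 + 9.317 + 13 = 33.112 cmH2O.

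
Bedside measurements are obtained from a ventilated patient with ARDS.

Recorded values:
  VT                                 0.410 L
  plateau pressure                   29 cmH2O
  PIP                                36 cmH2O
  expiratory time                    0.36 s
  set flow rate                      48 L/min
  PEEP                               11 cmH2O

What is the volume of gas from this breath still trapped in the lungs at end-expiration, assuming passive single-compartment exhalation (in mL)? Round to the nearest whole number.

67

Flow: 48 L/min ÷ 60 = 0.8 L/s.
R = (PIP − Pplat)/V̇ = (36 − 29) / 0.8 = 7.0/0.8 = 8.75 cmH2O·s/L.
C = Vt/(Pplat − PEEP) = 410.0 / (29 − 11) = 410.0/18.0 = 22.778 mL/cmH2O.
τ = R × C = 8.75 × 0.02278 L/cmH2O = 0.1993 s.
Fraction remaining = e^(−Te/τ) = e^(−0.36/0.1993) = 0.1643.
Trapped volume = 410.0 × 0.1643 = 67.363 mL.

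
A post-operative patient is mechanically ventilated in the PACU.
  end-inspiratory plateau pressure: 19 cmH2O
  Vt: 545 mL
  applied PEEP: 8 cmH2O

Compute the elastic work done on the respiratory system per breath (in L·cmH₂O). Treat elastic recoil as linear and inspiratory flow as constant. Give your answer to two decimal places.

3.00

Elastic work ≈ ½ × (Pplat − PEEP) × Vt = 0.5 × (19 − 8) × 0.545 L = 0.5 × 11.0 × 0.545 = 2.998 L·cmH2O.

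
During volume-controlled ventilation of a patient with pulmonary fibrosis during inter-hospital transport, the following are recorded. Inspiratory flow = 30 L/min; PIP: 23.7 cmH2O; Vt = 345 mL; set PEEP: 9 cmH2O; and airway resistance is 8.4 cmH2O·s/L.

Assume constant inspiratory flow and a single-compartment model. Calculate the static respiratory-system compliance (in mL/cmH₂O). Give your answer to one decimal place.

Flow: 30 L/min ÷ 60 = 0.5 L/s.
Equation of motion (constant flow): PIP = Vt/C + R·V̇ + PEEP.
Vt/C = PIP − R·V̇ − PEEP = 23.7 − 8.4×0.5 − 9 = 23.7 − 4.2 − 9 = 10.5 cmH2O.
C = Vt / 10.5 = 345 / 10.5 = 32.857 mL/cmH2O.

32.9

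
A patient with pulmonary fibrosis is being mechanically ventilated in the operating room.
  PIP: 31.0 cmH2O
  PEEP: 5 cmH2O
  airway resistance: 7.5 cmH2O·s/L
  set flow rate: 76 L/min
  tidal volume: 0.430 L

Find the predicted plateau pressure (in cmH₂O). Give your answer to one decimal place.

Flow: 76 L/min ÷ 60 = 1.2667 L/s.
Pplat = PIP − Raw × flow = 31.0 − 7.5 × 1.2667 = 31.0 − 9.5 = 21.5 cmH2O.

21.5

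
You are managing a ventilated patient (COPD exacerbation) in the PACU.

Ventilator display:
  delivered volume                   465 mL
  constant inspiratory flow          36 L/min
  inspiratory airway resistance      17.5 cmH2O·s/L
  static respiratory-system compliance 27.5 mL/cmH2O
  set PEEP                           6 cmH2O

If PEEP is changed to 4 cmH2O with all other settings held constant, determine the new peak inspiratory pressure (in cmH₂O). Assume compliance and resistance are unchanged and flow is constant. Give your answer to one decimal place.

31.4

Flow: 36 L/min ÷ 60 = 0.6 L/s.
PIP = Vt/C + R·V̇ + PEEP (constant-flow equation of motion).
Only the baseline term changes: ΔPIP = ΔPEEP = 4 − 6 = -2.0 cmH2O.
Original PIP = 465/27.5 + 17.5×0.6 + 6 = 33.409 cmH2O; new PIP = 33.409 + (-2.0) = 31.409 cmH2O.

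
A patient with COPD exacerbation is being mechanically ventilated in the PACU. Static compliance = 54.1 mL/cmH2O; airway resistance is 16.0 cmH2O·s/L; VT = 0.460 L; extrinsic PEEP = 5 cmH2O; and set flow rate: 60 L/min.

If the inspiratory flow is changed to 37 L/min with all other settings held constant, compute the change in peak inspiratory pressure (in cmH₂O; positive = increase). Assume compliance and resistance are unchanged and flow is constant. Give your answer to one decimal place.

Flow: 60 L/min ÷ 60 = 1 L/s.
New flow: 37 L/min ÷ 60 = 0.6167 L/s.
PIP = Vt/C + R·V̇ + PEEP (constant-flow equation of motion).
Only the resistive term changes: ΔPIP = R × ΔV̇ = 16.0 × (0.6167 − 1) = 16.0 × -0.3833 = -6.133 cmH2O.

-6.1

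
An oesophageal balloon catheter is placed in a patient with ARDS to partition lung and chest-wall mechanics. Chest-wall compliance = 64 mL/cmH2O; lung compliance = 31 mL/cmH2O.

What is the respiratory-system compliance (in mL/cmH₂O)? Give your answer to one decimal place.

20.9

Lung and chest wall are elastances in series: 1/Crs = 1/CL + 1/Ccw.
1/Crs = 1/31 + 1/64 = 0.04788.
Crs = 20.886 mL/cmH2O.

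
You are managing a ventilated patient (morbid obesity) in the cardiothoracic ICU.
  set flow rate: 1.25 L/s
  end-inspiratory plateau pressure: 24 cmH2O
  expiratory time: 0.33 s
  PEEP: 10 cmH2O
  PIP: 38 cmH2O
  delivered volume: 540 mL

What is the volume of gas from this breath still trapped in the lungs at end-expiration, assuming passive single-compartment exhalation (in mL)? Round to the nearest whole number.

R = (PIP − Pplat)/V̇ = (38 − 24) / 1.25 = 14.0/1.25 = 11.2 cmH2O·s/L.
C = Vt/(Pplat − PEEP) = 540.0 / (24 − 10) = 540.0/14.0 = 38.571 mL/cmH2O.
τ = R × C = 11.2 × 0.03857 L/cmH2O = 0.432 s.
Fraction remaining = e^(−Te/τ) = e^(−0.33/0.432) = 0.4659.
Trapped volume = 540.0 × 0.4659 = 251.59 mL.

252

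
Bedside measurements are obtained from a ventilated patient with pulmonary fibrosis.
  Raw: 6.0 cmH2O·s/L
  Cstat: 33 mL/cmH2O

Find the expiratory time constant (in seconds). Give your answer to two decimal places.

τ = R × C = 6.0 × 33 mL/cmH2O = 6.0 × 0.033 L/cmH2O = 0.198 s.

0.20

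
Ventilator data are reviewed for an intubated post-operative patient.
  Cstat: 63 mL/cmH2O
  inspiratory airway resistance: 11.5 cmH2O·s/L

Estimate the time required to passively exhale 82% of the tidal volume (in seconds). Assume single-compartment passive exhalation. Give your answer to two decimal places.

1.24

τ = R × C = 11.5 × 63 mL/cmH2O = 11.5 × 0.063 L/cmH2O = 0.7245 s.
Exhaled fraction f = 1 − e^(−t/τ) → t = −τ·ln(1 − f) = −0.7245·ln(0.18) = 1.242 s.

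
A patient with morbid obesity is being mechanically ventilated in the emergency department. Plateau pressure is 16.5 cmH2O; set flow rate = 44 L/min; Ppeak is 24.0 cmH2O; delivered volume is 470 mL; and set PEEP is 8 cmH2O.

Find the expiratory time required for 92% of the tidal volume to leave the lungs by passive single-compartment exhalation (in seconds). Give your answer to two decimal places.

Flow: 44 L/min ÷ 60 = 0.7333 L/s.
R = (PIP − Pplat)/V̇ = (24.0 − 16.5) / 0.7333 = 7.5/0.7333 = 10.228 cmH2O·s/L.
C = Vt/(Pplat − PEEP) = 470.0 / (16.5 − 8) = 470.0/8.5 = 55.294 mL/cmH2O.
τ = R × C = 10.228 × 0.05529 L/cmH2O = 0.5655 s.
t = −τ·ln(1 − 0.92) = −0.5655·ln(0.08) = 1.428 s.

1.43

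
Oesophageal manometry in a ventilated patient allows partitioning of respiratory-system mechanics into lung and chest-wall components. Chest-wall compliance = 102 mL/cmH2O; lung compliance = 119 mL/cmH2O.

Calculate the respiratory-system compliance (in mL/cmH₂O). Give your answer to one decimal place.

54.9

Lung and chest wall are elastances in series: 1/Crs = 1/CL + 1/Ccw.
1/Crs = 1/119 + 1/102 = 0.01821.
Crs = 54.915 mL/cmH2O.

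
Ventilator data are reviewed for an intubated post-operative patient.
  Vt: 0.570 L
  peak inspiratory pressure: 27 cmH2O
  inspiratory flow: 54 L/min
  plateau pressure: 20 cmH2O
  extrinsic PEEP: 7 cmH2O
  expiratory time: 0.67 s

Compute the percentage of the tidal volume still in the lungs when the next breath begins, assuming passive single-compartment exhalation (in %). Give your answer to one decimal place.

Flow: 54 L/min ÷ 60 = 0.9 L/s.
R = (PIP − Pplat)/V̇ = (27 − 20) / 0.9 = 7.0/0.9 = 7.778 cmH2O·s/L.
C = Vt/(Pplat − PEEP) = 570.0 / (20 − 7) = 570.0/13.0 = 43.846 mL/cmH2O.
τ = R × C = 7.778 × 0.04385 L/cmH2O = 0.3411 s.
Fraction remaining at end-expiration = e^(−Te/τ) = e^(−0.67/0.3411) = 0.1403 → 14.03%.

14.0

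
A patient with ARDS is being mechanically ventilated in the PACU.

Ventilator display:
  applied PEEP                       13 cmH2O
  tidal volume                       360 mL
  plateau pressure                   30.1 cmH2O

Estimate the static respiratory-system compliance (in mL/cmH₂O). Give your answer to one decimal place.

Cstat = Vt / (Pplat − PEEP) = 360 / (30.1 − 13) = 360 / 17.1 = 21.053 mL/cmH2O.

21.1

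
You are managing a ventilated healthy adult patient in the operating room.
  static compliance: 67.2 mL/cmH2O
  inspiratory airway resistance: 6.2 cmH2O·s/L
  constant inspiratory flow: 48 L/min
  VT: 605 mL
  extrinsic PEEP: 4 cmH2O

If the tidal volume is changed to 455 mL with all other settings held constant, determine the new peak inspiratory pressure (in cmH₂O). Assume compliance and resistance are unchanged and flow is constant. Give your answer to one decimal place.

15.7

Flow: 48 L/min ÷ 60 = 0.8 L/s.
PIP = Vt/C + R·V̇ + PEEP (constant-flow equation of motion).
Only the elastic term changes: ΔPIP = ΔVt / C = (455 − 605) / 67.2 = -2.232 cmH2O.
Original PIP = 605/67.2 + 6.2×0.8 + 4 = 17.963 cmH2O; new PIP = 17.963 + (-2.232) = 15.731 cmH2O.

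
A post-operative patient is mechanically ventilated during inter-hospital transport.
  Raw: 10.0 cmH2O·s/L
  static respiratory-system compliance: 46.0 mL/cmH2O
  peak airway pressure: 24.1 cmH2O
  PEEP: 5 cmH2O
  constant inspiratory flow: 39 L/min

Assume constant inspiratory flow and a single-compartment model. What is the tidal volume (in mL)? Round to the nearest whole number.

580

Flow: 39 L/min ÷ 60 = 0.65 L/s.
Equation of motion (constant flow): PIP = Vt/C + R·V̇ + PEEP.
Vt/C = PIP − R·V̇ − PEEP = 24.1 − 6.5 − 5 = 12.6 cmH2O.
Vt = C × 12.6 = 46.0 × 12.6 = 579.6 mL.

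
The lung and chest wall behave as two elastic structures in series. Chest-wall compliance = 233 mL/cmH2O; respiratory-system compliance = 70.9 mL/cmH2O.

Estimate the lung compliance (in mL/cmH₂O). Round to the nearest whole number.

1/CL = 1/Crs − 1/Ccw.
1/CL = 1/70.9 − 1/233 = 0.009813.
CL = 101.91 mL/cmH2O.

102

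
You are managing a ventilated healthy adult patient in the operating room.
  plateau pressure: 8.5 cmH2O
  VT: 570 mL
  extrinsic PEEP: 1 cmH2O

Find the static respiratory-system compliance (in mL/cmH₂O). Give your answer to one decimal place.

76.0

Cstat = Vt / (Pplat − PEEP) = 570 / (8.5 − 1) = 570 / 7.5 = 76.0 mL/cmH2O.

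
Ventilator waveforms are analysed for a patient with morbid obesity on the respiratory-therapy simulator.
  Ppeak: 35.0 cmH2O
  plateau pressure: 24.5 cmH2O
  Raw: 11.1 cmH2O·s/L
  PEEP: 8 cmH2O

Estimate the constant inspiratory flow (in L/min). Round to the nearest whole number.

flow = (PIP − Pplat) / Raw = (35.0 − 24.5) / 11.1 = 0.9459 L/s × 60 = 56.754 L/min.

57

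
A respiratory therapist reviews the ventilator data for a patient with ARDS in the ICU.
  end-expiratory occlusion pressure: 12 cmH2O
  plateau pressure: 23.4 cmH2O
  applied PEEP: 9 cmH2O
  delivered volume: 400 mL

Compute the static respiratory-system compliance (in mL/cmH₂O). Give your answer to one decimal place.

End-expiratory occlusion gives total PEEP = 12 cmH2O (intrinsic PEEP = 12 − 9 = 3). Use total PEEP for the elastic gradient.
Cstat = Vt / (Pplat − PEEPtotal) = 400 / (23.4 − 12) = 400 / 11.4 = 35.088 mL/cmH2O.

35.1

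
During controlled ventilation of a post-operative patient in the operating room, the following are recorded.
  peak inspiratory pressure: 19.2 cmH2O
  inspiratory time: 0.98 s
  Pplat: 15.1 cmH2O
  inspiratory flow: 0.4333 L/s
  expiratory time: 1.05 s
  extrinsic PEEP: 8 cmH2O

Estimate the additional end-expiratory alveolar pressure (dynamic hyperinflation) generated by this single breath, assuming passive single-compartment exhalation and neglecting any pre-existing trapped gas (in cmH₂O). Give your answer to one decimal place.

Vt = flow × Ti = 0.4333 L/s × 0.98 s × 1000 mL/L = 424.63 mL.
R = (PIP − Pplat)/V̇ = (19.2 − 15.1) / 0.4333 = 4.1/0.4333 = 9.462 cmH2O·s/L.
C = Vt/(Pplat − PEEP) = 424.63 / (15.1 − 8) = 424.63/7.1 = 59.807 mL/cmH2O.
τ = R × C = 9.462 × 0.05981 L/cmH2O = 0.5659 s.
Fraction remaining = e^(−Te/τ) = e^(−1.05/0.5659) = 0.1564; trapped volume = 424.63 × 0.1564 = 66.412 mL.
Additional alveolar pressure from trapping ≈ V_trapped / C = 66.412 / 59.807 = 1.11 cmH2O.

1.1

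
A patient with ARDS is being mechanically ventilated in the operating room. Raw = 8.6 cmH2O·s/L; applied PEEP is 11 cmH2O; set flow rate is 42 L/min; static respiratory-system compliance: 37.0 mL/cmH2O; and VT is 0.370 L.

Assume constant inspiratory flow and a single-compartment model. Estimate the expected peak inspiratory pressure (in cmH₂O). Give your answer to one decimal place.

27.0

Flow: 42 L/min ÷ 60 = 0.7 L/s.
Equation of motion (constant flow): PIP = Vt/C + R·V̇ + PEEP.
PIP = 370/37.0 + 8.6×0.7 + 11 = 10.0 + 6.02 + 11 = 27.02 cmH2O.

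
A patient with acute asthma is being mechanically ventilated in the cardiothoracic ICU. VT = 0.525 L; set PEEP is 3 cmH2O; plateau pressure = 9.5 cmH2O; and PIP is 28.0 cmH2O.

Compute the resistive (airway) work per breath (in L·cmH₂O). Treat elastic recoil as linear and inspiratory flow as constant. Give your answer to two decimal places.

With constant inspiratory flow the resistive pressure is constant at PIP − Pplat = 28.0 − 9.5 = 18.5 cmH2O, so resistive work = 18.5 × 0.525 = 9.713 L·cmH2O.

9.71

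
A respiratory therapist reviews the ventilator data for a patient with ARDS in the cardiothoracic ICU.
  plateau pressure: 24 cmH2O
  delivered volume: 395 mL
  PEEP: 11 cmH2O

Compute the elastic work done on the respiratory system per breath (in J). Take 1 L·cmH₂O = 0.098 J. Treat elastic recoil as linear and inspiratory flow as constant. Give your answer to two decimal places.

Elastic work ≈ ½ × (Pplat − PEEP) × Vt = 0.5 × (24 − 11) × 0.395 L = 0.5 × 13.0 × 0.395 = 2.568 L·cmH2O.
× 0.098 J/(L·cmH2O) → 0.2517 J.

0.25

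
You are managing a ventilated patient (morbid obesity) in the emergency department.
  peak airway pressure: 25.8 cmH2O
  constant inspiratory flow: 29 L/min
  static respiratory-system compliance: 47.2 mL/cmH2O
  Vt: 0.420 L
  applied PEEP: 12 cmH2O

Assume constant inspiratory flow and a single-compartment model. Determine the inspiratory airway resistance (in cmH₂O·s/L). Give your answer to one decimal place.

Flow: 29 L/min ÷ 60 = 0.4833 L/s.
Equation of motion (constant flow): PIP = Vt/C + R·V̇ + PEEP.
R·V̇ = PIP − Vt/C − PEEP = 25.8 − 420/47.2 − 12 = 25.8 − 8.898 − 12 = 4.902 cmH2O.
R = 4.902 / 0.4833 = 10.143 cmH2O·s/L.

10.1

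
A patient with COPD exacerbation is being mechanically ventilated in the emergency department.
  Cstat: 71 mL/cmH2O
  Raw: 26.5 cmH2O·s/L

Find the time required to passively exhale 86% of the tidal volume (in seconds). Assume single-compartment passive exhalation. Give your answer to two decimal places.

τ = R × C = 26.5 × 71 mL/cmH2O = 26.5 × 0.071 L/cmH2O = 1.882 s.
Exhaled fraction f = 1 − e^(−t/τ) → t = −τ·ln(1 − f) = −1.882·ln(0.14) = 3.7 s.

3.70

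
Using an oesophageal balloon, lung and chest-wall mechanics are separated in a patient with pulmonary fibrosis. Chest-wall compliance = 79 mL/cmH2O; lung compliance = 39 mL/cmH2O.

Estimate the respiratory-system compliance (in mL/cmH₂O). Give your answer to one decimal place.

Lung and chest wall are elastances in series: 1/Crs = 1/CL + 1/Ccw.
1/Crs = 1/39 + 1/79 = 0.0383.
Crs = 26.11 mL/cmH2O.

26.1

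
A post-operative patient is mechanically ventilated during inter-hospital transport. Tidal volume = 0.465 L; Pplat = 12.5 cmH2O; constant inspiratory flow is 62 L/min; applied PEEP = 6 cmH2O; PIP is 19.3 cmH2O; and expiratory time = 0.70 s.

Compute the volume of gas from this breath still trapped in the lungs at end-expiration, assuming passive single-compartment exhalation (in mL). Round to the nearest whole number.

Flow: 62 L/min ÷ 60 = 1.0333 L/s.
R = (PIP − Pplat)/V̇ = (19.3 − 12.5) / 1.0333 = 6.8/1.0333 = 6.581 cmH2O·s/L.
C = Vt/(Pplat − PEEP) = 465.0 / (12.5 − 6) = 465.0/6.5 = 71.538 mL/cmH2O.
τ = R × C = 6.581 × 0.07154 L/cmH2O = 0.4708 s.
Fraction remaining = e^(−Te/τ) = e^(−0.70/0.4708) = 0.2261.
Trapped volume = 465.0 × 0.2261 = 105.14 mL.

105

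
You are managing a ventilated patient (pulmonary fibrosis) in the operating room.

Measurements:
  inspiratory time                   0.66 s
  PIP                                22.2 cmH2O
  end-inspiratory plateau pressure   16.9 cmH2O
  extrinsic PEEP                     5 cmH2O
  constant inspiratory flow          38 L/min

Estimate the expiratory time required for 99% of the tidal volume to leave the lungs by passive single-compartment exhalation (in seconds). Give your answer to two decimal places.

Flow: 38 L/min ÷ 60 = 0.6333 L/s.
Vt = flow × Ti = 0.6333 L/s × 0.66 s × 1000 mL/L = 417.98 mL.
R = (PIP − Pplat)/V̇ = (22.2 − 16.9) / 0.6333 = 5.3/0.6333 = 8.369 cmH2O·s/L.
C = Vt/(Pplat − PEEP) = 417.98 / (16.9 − 5) = 417.98/11.9 = 35.124 mL/cmH2O.
τ = R × C = 8.369 × 0.03512 L/cmH2O = 0.2939 s.
t = −τ·ln(1 − 0.99) = −0.2939·ln(0.01) = 1.353 s.

1.35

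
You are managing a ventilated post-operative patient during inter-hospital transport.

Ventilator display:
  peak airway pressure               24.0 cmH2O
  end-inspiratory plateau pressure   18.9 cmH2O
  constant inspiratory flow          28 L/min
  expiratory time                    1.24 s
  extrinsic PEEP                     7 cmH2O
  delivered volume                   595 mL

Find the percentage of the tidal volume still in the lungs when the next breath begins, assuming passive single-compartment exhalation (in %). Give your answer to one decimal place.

10.3

Flow: 28 L/min ÷ 60 = 0.4667 L/s.
R = (PIP − Pplat)/V̇ = (24.0 − 18.9) / 0.4667 = 5.1/0.4667 = 10.928 cmH2O·s/L.
C = Vt/(Pplat − PEEP) = 595.0 / (18.9 − 7) = 595.0/11.9 = 50.0 mL/cmH2O.
τ = R × C = 10.928 × 0.05 L/cmH2O = 0.5464 s.
Fraction remaining at end-expiration = e^(−Te/τ) = e^(−1.24/0.5464) = 0.1034 → 10.34%.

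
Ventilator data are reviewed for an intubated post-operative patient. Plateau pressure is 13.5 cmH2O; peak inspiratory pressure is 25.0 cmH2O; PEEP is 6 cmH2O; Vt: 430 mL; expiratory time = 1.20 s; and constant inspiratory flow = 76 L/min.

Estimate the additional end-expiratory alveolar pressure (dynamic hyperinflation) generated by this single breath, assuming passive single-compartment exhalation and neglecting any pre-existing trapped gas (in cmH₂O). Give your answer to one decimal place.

0.7

Flow: 76 L/min ÷ 60 = 1.2667 L/s.
R = (PIP − Pplat)/V̇ = (25.0 − 13.5) / 1.2667 = 11.5/1.2667 = 9.079 cmH2O·s/L.
C = Vt/(Pplat − PEEP) = 430.0 / (13.5 − 6) = 430.0/7.5 = 57.333 mL/cmH2O.
τ = R × C = 9.079 × 0.05733 L/cmH2O = 0.5205 s.
Fraction remaining = e^(−Te/τ) = e^(−1.20/0.5205) = 0.09971; trapped volume = 430.0 × 0.09971 = 42.875 mL.
Additional alveolar pressure from trapping ≈ V_trapped / C = 42.875 / 57.333 = 0.7478 cmH2O.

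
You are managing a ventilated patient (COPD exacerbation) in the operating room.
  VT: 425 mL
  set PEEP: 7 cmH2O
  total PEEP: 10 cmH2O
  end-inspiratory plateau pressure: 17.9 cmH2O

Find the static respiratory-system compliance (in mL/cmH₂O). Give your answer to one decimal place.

End-expiratory occlusion gives total PEEP = 10 cmH2O (intrinsic PEEP = 10 − 7 = 3). Use total PEEP for the elastic gradient.
Cstat = Vt / (Pplat − PEEPtotal) = 425 / (17.9 − 10) = 425 / 7.9 = 53.797 mL/cmH2O.

53.8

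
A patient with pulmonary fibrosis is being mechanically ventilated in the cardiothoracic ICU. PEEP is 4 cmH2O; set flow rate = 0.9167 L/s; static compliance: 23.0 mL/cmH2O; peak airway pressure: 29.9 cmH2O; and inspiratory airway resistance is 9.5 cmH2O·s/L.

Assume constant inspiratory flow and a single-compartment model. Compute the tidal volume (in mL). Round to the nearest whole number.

Equation of motion (constant flow): PIP = Vt/C + R·V̇ + PEEP.
Vt/C = PIP − R·V̇ − PEEP = 29.9 − 8.709 − 4 = 17.191 cmH2O.
Vt = C × 17.191 = 23.0 × 17.191 = 395.39 mL.

395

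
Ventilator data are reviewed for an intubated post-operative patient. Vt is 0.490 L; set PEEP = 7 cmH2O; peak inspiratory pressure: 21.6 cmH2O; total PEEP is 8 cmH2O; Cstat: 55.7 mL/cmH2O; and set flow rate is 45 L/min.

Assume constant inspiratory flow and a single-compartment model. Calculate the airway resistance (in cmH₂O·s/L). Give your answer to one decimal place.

Flow: 45 L/min ÷ 60 = 0.75 L/s.
Total PEEP = 8 cmH2O (set 7 + intrinsic 1); this is the baseline alveolar pressure.
Equation of motion (constant flow): PIP = Vt/C + R·V̇ + PEEP.
R·V̇ = PIP − Vt/C − PEEP = 21.6 − 490/55.7 − 8 = 21.6 − 8.797 − 8 = 4.803 cmH2O.
R = 4.803 / 0.75 = 6.404 cmH2O·s/L.

6.4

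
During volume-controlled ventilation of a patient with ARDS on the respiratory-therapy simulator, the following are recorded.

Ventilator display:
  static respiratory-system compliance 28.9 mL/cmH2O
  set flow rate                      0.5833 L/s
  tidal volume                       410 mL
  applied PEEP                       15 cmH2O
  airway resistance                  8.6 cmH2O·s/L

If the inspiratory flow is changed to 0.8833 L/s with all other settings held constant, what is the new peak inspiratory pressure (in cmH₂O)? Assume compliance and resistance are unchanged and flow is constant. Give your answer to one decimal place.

PIP = Vt/C + R·V̇ + PEEP (constant-flow equation of motion).
Only the resistive term changes: ΔPIP = R × ΔV̇ = 8.6 × (0.8833 − 0.5833) = 8.6 × 0.3 = 2.58 cmH2O.
Original PIP = 410/28.9 + 8.6×0.5833 + 15 = 34.203 cmH2O; new PIP = 34.203 + (2.58) = 36.783 cmH2O.

36.8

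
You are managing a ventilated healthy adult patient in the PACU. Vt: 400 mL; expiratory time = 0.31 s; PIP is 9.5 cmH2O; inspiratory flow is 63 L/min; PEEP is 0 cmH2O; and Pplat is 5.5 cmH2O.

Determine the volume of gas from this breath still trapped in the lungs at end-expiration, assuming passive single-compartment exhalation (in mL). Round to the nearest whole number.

131

Flow: 63 L/min ÷ 60 = 1.05 L/s.
R = (PIP − Pplat)/V̇ = (9.5 − 5.5) / 1.05 = 4.0/1.05 = 3.81 cmH2O·s/L.
C = Vt/(Pplat − PEEP) = 400.0 / (5.5 − 0) = 400.0/5.5 = 72.727 mL/cmH2O.
τ = R × C = 3.81 × 0.07273 L/cmH2O = 0.2771 s.
Fraction remaining = e^(−Te/τ) = e^(−0.31/0.2771) = 0.3267.
Trapped volume = 400.0 × 0.3267 = 130.68 mL.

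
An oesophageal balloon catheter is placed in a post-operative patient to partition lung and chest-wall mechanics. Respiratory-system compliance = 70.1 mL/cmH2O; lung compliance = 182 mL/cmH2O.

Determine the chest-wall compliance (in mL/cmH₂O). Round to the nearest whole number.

114

1/Ccw = 1/Crs − 1/CL.
1/Ccw = 1/70.1 − 1/182 = 0.008771.
Ccw = 114.01 mL/cmH2O.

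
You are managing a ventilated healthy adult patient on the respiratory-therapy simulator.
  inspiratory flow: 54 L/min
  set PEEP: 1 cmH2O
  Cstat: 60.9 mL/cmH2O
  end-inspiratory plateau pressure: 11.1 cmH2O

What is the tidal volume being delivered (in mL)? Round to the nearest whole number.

Vt = Cstat × (Pplat − PEEP) = 60.9 × (11.1 − 1) = 60.9 × 10.1 = 615.09 mL.

615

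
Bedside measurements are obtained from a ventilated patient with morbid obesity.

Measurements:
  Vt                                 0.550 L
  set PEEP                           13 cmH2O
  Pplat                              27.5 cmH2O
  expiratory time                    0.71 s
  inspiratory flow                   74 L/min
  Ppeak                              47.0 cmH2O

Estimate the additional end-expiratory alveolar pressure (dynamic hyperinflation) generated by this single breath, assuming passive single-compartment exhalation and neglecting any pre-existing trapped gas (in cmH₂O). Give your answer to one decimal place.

Flow: 74 L/min ÷ 60 = 1.2333 L/s.
R = (PIP − Pplat)/V̇ = (47.0 − 27.5) / 1.2333 = 19.5/1.2333 = 15.811 cmH2O·s/L.
C = Vt/(Pplat − PEEP) = 550.0 / (27.5 − 13) = 550.0/14.5 = 37.931 mL/cmH2O.
τ = R × C = 15.811 × 0.03793 L/cmH2O = 0.5997 s.
Fraction remaining = e^(−Te/τ) = e^(−0.71/0.5997) = 0.3061; trapped volume = 550.0 × 0.3061 = 168.36 mL.
Additional alveolar pressure from trapping ≈ V_trapped / C = 168.36 / 37.931 = 4.439 cmH2O.

4.4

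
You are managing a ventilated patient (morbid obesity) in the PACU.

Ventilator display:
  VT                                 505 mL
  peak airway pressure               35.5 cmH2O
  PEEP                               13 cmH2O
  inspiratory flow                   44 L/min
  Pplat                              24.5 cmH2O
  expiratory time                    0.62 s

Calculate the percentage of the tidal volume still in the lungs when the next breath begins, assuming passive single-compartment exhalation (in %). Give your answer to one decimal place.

Flow: 44 L/min ÷ 60 = 0.7333 L/s.
R = (PIP − Pplat)/V̇ = (35.5 − 24.5) / 0.7333 = 11.0/0.7333 = 15.001 cmH2O·s/L.
C = Vt/(Pplat − PEEP) = 505.0 / (24.5 − 13) = 505.0/11.5 = 43.913 mL/cmH2O.
τ = R × C = 15.001 × 0.04391 L/cmH2O = 0.6587 s.
Fraction remaining at end-expiration = e^(−Te/τ) = e^(−0.62/0.6587) = 0.3901 → 39.01%.

39.0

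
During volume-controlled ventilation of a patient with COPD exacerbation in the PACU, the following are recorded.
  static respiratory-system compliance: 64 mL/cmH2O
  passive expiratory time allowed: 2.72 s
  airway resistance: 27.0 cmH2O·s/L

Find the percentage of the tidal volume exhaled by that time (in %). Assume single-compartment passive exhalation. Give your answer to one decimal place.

τ = R × C = 27.0 × 64 mL/cmH2O = 27.0 × 0.064 L/cmH2O = 1.728 s.
Passive exhalation: V(t)/V₀ = e^(−t/τ) = e^(−2.72/1.728) = 0.2072.
Fraction exhaled = 1 − 0.2072 = 0.7928 → 79.28%.

79.3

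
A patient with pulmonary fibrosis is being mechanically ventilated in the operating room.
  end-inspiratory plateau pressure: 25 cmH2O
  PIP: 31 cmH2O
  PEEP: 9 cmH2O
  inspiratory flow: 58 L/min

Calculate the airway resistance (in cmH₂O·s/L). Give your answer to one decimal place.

6.2

Flow: 58 L/min ÷ 60 = 0.9667 L/s.
Raw = (PIP − Pplat) / flow = (31 − 25) / 0.9667 = 6.0 / 0.9667 = 6.207 cmH2O·s/L.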